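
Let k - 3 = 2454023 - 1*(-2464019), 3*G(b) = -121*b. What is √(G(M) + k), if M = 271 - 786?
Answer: 55*√14694/3 ≈ 2222.3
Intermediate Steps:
M = -515
G(b) = -121*b/3 (G(b) = (-121*b)/3 = -121*b/3)
k = 4918045 (k = 3 + (2454023 - 1*(-2464019)) = 3 + (2454023 + 2464019) = 3 + 4918042 = 4918045)
√(G(M) + k) = √(-121/3*(-515) + 4918045) = √(62315/3 + 4918045) = √(14816450/3) = 55*√14694/3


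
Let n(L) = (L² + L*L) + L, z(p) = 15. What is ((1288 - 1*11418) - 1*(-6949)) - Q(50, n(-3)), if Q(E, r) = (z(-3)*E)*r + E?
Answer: -14481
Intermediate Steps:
n(L) = L + 2*L² (n(L) = (L² + L²) + L = 2*L² + L = L + 2*L²)
Q(E, r) = E + 15*E*r (Q(E, r) = (15*E)*r + E = 15*E*r + E = E + 15*E*r)
((1288 - 1*11418) - 1*(-6949)) - Q(50, n(-3)) = ((1288 - 1*11418) - 1*(-6949)) - 50*(1 + 15*(-3*(1 + 2*(-3)))) = ((1288 - 11418) + 6949) - 50*(1 + 15*(-3*(1 - 6))) = (-10130 + 6949) - 50*(1 + 15*(-3*(-5))) = -3181 - 50*(1 + 15*15) = -3181 - 50*(1 + 225) = -3181 - 50*226 = -3181 - 1*11300 = -3181 - 11300 = -14481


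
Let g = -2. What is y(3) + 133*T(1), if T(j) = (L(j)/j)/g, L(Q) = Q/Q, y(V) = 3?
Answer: -127/2 ≈ -63.500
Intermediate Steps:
L(Q) = 1
T(j) = -1/(2*j) (T(j) = (1/j)/(-2) = -½/j = -1/(2*j))
y(3) + 133*T(1) = 3 + 133*(-½/1) = 3 + 133*(-½*1) = 3 + 133*(-½) = 3 - 133/2 = -127/2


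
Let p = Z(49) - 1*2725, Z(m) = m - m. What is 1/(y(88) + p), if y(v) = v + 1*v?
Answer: -1/2549 ≈ -0.00039231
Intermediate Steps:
Z(m) = 0
y(v) = 2*v (y(v) = v + v = 2*v)
p = -2725 (p = 0 - 1*2725 = 0 - 2725 = -2725)
1/(y(88) + p) = 1/(2*88 - 2725) = 1/(176 - 2725) = 1/(-2549) = -1/2549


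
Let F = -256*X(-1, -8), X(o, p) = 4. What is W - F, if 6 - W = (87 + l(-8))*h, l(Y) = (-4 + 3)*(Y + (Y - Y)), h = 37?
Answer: -2485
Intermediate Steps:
l(Y) = -Y (l(Y) = -(Y + 0) = -Y)
F = -1024 (F = -256*4 = -1024)
W = -3509 (W = 6 - (87 - 1*(-8))*37 = 6 - (87 + 8)*37 = 6 - 95*37 = 6 - 1*3515 = 6 - 3515 = -3509)
W - F = -3509 - 1*(-1024) = -3509 + 1024 = -2485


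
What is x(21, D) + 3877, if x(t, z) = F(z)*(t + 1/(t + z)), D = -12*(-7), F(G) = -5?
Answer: 79211/21 ≈ 3772.0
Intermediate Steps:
D = 84
x(t, z) = -5*t - 5/(t + z) (x(t, z) = -5*(t + 1/(t + z)) = -5*t - 5/(t + z))
x(21, D) + 3877 = 5*(-1 - 1*21**2 - 1*21*84)/(21 + 84) + 3877 = 5*(-1 - 1*441 - 1764)/105 + 3877 = 5*(1/105)*(-1 - 441 - 1764) + 3877 = 5*(1/105)*(-2206) + 3877 = -2206/21 + 3877 = 79211/21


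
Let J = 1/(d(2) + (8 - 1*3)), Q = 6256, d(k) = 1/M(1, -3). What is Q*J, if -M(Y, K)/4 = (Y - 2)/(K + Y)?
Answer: 12512/9 ≈ 1390.2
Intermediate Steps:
M(Y, K) = -4*(-2 + Y)/(K + Y) (M(Y, K) = -4*(Y - 2)/(K + Y) = -4*(-2 + Y)/(K + Y))
d(k) = -1/2 (d(k) = 1/(4*(2 - 1*1)/(-3 + 1)) = 1/(4*(2 - 1)/(-2)) = 1/(4*(-1/2)*1) = 1/(-2) = -1/2)
J = 2/9 (J = 1/(-1/2 + (8 - 1*3)) = 1/(-1/2 + (8 - 3)) = 1/(-1/2 + 5) = 1/(9/2) = 2/9 ≈ 0.22222)
Q*J = 6256*(2/9) = 12512/9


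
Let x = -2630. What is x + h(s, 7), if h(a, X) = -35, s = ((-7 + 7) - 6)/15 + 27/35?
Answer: -2665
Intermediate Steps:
s = 13/35 (s = (0 - 6)*(1/15) + 27*(1/35) = -6*1/15 + 27/35 = -2/5 + 27/35 = 13/35 ≈ 0.37143)
x + h(s, 7) = -2630 - 35 = -2665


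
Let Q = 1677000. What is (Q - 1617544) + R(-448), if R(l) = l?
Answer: 59008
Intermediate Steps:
(Q - 1617544) + R(-448) = (1677000 - 1617544) - 448 = 59456 - 448 = 59008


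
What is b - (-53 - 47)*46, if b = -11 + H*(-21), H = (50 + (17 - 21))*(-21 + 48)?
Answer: -21493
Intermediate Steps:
H = 1242 (H = (50 - 4)*27 = 46*27 = 1242)
b = -26093 (b = -11 + 1242*(-21) = -11 - 26082 = -26093)
b - (-53 - 47)*46 = -26093 - (-53 - 47)*46 = -26093 - (-100)*46 = -26093 - 1*(-4600) = -26093 + 4600 = -21493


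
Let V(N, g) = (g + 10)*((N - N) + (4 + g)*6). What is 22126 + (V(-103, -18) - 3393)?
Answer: 19405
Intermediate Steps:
V(N, g) = (10 + g)*(24 + 6*g) (V(N, g) = (10 + g)*(0 + (24 + 6*g)) = (10 + g)*(24 + 6*g))
22126 + (V(-103, -18) - 3393) = 22126 + ((240 + 6*(-18)² + 84*(-18)) - 3393) = 22126 + ((240 + 6*324 - 1512) - 3393) = 22126 + ((240 + 1944 - 1512) - 3393) = 22126 + (672 - 3393) = 22126 - 2721 = 19405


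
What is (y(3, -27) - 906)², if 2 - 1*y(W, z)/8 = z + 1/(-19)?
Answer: 163788804/361 ≈ 4.5371e+5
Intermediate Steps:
y(W, z) = 312/19 - 8*z (y(W, z) = 16 - 8*(z + 1/(-19)) = 16 - 8*(z - 1/19) = 16 - 8*(-1/19 + z) = 16 + (8/19 - 8*z) = 312/19 - 8*z)
(y(3, -27) - 906)² = ((312/19 - 8*(-27)) - 906)² = ((312/19 + 216) - 906)² = (4416/19 - 906)² = (-12798/19)² = 163788804/361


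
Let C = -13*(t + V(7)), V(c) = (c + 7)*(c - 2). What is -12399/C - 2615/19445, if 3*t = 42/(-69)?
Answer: 3294416075/243482512 ≈ 13.530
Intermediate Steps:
V(c) = (-2 + c)*(7 + c) (V(c) = (7 + c)*(-2 + c) = (-2 + c)*(7 + c))
t = -14/69 (t = (42/(-69))/3 = (42*(-1/69))/3 = (1/3)*(-14/23) = -14/69 ≈ -0.20290)
C = -62608/69 (C = -13*(-14/69 + (-14 + 7**2 + 5*7)) = -13*(-14/69 + (-14 + 49 + 35)) = -13*(-14/69 + 70) = -13*4816/69 = -62608/69 ≈ -907.36)
-12399/C - 2615/19445 = -12399/(-62608/69) - 2615/19445 = -12399*(-69/62608) - 2615*1/19445 = 855531/62608 - 523/3889 = 3294416075/243482512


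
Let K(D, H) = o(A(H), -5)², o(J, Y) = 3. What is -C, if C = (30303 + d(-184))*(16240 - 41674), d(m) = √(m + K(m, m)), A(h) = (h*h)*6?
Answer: 770726502 + 127170*I*√7 ≈ 7.7073e+8 + 3.3646e+5*I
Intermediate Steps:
A(h) = 6*h² (A(h) = h²*6 = 6*h²)
K(D, H) = 9 (K(D, H) = 3² = 9)
d(m) = √(9 + m) (d(m) = √(m + 9) = √(9 + m))
C = -770726502 - 127170*I*√7 (C = (30303 + √(9 - 184))*(16240 - 41674) = (30303 + √(-175))*(-25434) = (30303 + 5*I*√7)*(-25434) = -770726502 - 127170*I*√7 ≈ -7.7073e+8 - 3.3646e+5*I)
-C = -(-770726502 - 127170*I*√7) = 770726502 + 127170*I*√7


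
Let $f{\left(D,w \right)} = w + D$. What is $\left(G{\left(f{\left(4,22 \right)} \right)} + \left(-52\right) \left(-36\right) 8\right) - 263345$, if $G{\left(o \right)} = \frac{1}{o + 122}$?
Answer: $- \frac{36758611}{148} \approx -2.4837 \cdot 10^{5}$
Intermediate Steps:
$f{\left(D,w \right)} = D + w$
$G{\left(o \right)} = \frac{1}{122 + o}$
$\left(G{\left(f{\left(4,22 \right)} \right)} + \left(-52\right) \left(-36\right) 8\right) - 263345 = \left(\frac{1}{122 + \left(4 + 22\right)} + \left(-52\right) \left(-36\right) 8\right) - 263345 = \left(\frac{1}{122 + 26} + 1872 \cdot 8\right) - 263345 = \left(\frac{1}{148} + 14976\right) - 263345 = \frac{2216449}{148} - 263345 = - \frac{36758611}{148}$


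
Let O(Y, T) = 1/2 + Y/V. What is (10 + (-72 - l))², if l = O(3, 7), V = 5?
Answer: 398161/100 ≈ 3981.6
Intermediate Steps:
O(Y, T) = ½ + Y/5 (O(Y, T) = 1/2 + Y/5 = 1*(½) + Y*(⅕) = ½ + Y/5)
l = 11/10 (l = ½ + (⅕)*3 = ½ + ⅗ = 11/10 ≈ 1.1000)
(10 + (-72 - l))² = (10 + (-72 - 1*11/10))² = (10 + (-72 - 11/10))² = (10 - 731/10)² = (-631/10)² = 398161/100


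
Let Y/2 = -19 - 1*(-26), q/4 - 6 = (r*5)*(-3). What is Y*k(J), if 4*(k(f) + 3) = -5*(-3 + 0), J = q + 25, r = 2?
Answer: 21/2 ≈ 10.500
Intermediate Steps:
q = -96 (q = 24 + 4*((2*5)*(-3)) = 24 + 4*(10*(-3)) = 24 + 4*(-30) = 24 - 120 = -96)
J = -71 (J = -96 + 25 = -71)
k(f) = 3/4 (k(f) = -3 + (-5*(-3 + 0))/4 = -3 + (-5*(-3))/4 = -3 + (1/4)*15 = -3 + 15/4 = 3/4)
Y = 14 (Y = 2*(-19 - 1*(-26)) = 2*(-19 + 26) = 2*7 = 14)
Y*k(J) = 14*(3/4) = 21/2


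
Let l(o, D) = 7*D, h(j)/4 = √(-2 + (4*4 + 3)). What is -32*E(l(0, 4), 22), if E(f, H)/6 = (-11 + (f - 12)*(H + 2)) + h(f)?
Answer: -71616 - 768*√17 ≈ -74783.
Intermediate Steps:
h(j) = 4*√17 (h(j) = 4*√(-2 + (4*4 + 3)) = 4*√(-2 + (16 + 3)) = 4*√(-2 + 19) = 4*√17)
E(f, H) = -66 + 24*√17 + 6*(-12 + f)*(2 + H) (E(f, H) = 6*((-11 + (f - 12)*(H + 2)) + 4*√17) = 6*((-11 + (-12 + f)*(2 + H)) + 4*√17) = 6*(-11 + 4*√17 + (-12 + f)*(2 + H)) = -66 + 24*√17 + 6*(-12 + f)*(2 + H))
-32*E(l(0, 4), 22) = -32*(-210 - 72*22 + 12*(7*4) + 24*√17 + 6*22*(7*4)) = -32*(-210 - 1584 + 12*28 + 24*√17 + 6*22*28) = -32*(-210 - 1584 + 336 + 24*√17 + 3696) = -32*(2238 + 24*√17) = -71616 - 768*√17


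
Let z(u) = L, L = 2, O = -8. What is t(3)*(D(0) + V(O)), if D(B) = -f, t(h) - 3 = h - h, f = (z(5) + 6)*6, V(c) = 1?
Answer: -141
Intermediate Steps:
z(u) = 2
f = 48 (f = (2 + 6)*6 = 8*6 = 48)
t(h) = 3 (t(h) = 3 + (h - h) = 3 + 0 = 3)
D(B) = -48 (D(B) = -1*48 = -48)
t(3)*(D(0) + V(O)) = 3*(-48 + 1) = 3*(-47) = -141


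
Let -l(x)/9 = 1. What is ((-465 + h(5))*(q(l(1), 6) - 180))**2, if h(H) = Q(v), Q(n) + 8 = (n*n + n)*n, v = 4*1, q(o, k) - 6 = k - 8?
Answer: 4784212224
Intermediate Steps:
l(x) = -9 (l(x) = -9*1 = -9)
q(o, k) = -2 + k (q(o, k) = 6 + (k - 8) = 6 + (-8 + k) = -2 + k)
v = 4
Q(n) = -8 + n*(n + n**2) (Q(n) = -8 + (n*n + n)*n = -8 + (n**2 + n)*n = -8 + (n + n**2)*n = -8 + n*(n + n**2))
h(H) = 72 (h(H) = -8 + 4**2 + 4**3 = -8 + 16 + 64 = 72)
((-465 + h(5))*(q(l(1), 6) - 180))**2 = ((-465 + 72)*((-2 + 6) - 180))**2 = (-393*(4 - 180))**2 = (-393*(-176))**2 = 69168**2 = 4784212224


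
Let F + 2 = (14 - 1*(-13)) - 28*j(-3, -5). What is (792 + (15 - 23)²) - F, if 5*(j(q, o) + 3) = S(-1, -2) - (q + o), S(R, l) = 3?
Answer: 4043/5 ≈ 808.60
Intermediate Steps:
j(q, o) = -12/5 - o/5 - q/5 (j(q, o) = -3 + (3 - (q + o))/5 = -3 + (3 - (o + q))/5 = -3 + (3 + (-o - q))/5 = -3 + (3 - o - q)/5 = -3 + (⅗ - o/5 - q/5) = -12/5 - o/5 - q/5)
F = 237/5 (F = -2 + ((14 - 1*(-13)) - 28*(-12/5 - ⅕*(-5) - ⅕*(-3))) = -2 + ((14 + 13) - 28*(-12/5 + 1 + ⅗)) = -2 + (27 - 28*(-⅘)) = -2 + (27 + 112/5) = -2 + 247/5 = 237/5 ≈ 47.400)
(792 + (15 - 23)²) - F = (792 + (15 - 23)²) - 1*237/5 = (792 + (-8)²) - 237/5 = (792 + 64) - 237/5 = 856 - 237/5 = 4043/5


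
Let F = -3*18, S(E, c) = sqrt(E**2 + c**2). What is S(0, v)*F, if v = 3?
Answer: -162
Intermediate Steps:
F = -54
S(0, v)*F = sqrt(0**2 + 3**2)*(-54) = sqrt(0 + 9)*(-54) = sqrt(9)*(-54) = 3*(-54) = -162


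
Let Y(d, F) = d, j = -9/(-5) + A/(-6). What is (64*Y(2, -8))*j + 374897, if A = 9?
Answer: 1874677/5 ≈ 3.7494e+5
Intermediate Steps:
j = 3/10 (j = -9/(-5) + 9/(-6) = -9*(-⅕) + 9*(-⅙) = 9/5 - 3/2 = 3/10 ≈ 0.30000)
(64*Y(2, -8))*j + 374897 = (64*2)*(3/10) + 374897 = 128*(3/10) + 374897 = 192/5 + 374897 = 1874677/5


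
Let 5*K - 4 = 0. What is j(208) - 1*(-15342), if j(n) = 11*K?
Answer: 76754/5 ≈ 15351.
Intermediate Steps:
K = ⅘ (K = ⅘ + (⅕)*0 = ⅘ + 0 = ⅘ ≈ 0.80000)
j(n) = 44/5 (j(n) = 11*(⅘) = 44/5)
j(208) - 1*(-15342) = 44/5 - 1*(-15342) = 44/5 + 15342 = 76754/5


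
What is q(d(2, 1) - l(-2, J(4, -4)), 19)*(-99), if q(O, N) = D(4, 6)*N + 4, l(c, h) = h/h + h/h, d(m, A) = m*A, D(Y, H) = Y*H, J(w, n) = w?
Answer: -45540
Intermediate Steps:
D(Y, H) = H*Y
d(m, A) = A*m
l(c, h) = 2 (l(c, h) = 1 + 1 = 2)
q(O, N) = 4 + 24*N (q(O, N) = (6*4)*N + 4 = 24*N + 4 = 4 + 24*N)
q(d(2, 1) - l(-2, J(4, -4)), 19)*(-99) = (4 + 24*19)*(-99) = (4 + 456)*(-99) = 460*(-99) = -45540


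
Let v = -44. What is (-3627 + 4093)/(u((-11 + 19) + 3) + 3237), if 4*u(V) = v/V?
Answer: 233/1618 ≈ 0.14400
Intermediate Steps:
u(V) = -11/V (u(V) = (-44/V)/4 = -11/V)
(-3627 + 4093)/(u((-11 + 19) + 3) + 3237) = (-3627 + 4093)/(-11/((-11 + 19) + 3) + 3237) = 466/(-11/(8 + 3) + 3237) = 466/(-11/11 + 3237) = 466/(-11*1/11 + 3237) = 466/(-1 + 3237) = 466/3236 = 466*(1/3236) = 233/1618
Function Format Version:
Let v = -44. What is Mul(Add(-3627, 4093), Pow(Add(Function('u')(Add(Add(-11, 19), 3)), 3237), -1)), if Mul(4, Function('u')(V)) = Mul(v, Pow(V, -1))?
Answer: Rational(233, 1618) ≈ 0.14400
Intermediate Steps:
Function('u')(V) = Mul(-11, Pow(V, -1)) (Function('u')(V) = Mul(Rational(1, 4), Mul(-44, Pow(V, -1))) = Mul(-11, Pow(V, -1)))
Mul(Add(-3627, 4093), Pow(Add(Function('u')(Add(Add(-11, 19), 3)), 3237), -1)) = Mul(Add(-3627, 4093), Pow(Add(Mul(-11, Pow(Add(Add(-11, 19), 3), -1)), 3237), -1)) = Mul(466, Pow(Add(Mul(-11, Pow(Add(8, 3), -1)), 3237), -1)) = Mul(466, Pow(Add(Mul(-11, Pow(11, -1)), 3237), -1)) = Mul(466, Pow(Add(Mul(-11, Rational(1, 11)), 3237), -1)) = Mul(466, Pow(Add(-1, 3237), -1)) = Mul(466, Pow(3236, -1)) = Mul(466, Rational(1, 3236)) = Rational(233, 1618)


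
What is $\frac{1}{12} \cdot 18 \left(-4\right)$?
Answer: $-6$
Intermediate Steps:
$\frac{1}{12} \cdot 18 \left(-4\right) = \frac{3}{2} \left(-4\right) = -6$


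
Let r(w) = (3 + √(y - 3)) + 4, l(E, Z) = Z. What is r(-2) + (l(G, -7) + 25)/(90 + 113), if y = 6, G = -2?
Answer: 1439/203 + √3 ≈ 8.8207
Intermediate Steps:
r(w) = 7 + √3 (r(w) = (3 + √(6 - 3)) + 4 = (3 + √3) + 4 = 7 + √3)
r(-2) + (l(G, -7) + 25)/(90 + 113) = (7 + √3) + (-7 + 25)/(90 + 113) = (7 + √3) + 18/203 = 1439/203 + √3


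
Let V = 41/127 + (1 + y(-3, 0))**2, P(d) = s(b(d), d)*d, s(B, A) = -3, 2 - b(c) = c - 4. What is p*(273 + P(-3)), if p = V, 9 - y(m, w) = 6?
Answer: 584586/127 ≈ 4603.0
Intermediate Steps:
b(c) = 6 - c (b(c) = 2 - (c - 4) = 2 - (-4 + c) = 2 + (4 - c) = 6 - c)
y(m, w) = 3 (y(m, w) = 9 - 1*6 = 9 - 6 = 3)
P(d) = -3*d
V = 2073/127 (V = 41/127 + (1 + 3)**2 = 41*(1/127) + 4**2 = 41/127 + 16 = 2073/127 ≈ 16.323)
p = 2073/127 ≈ 16.323
p*(273 + P(-3)) = 2073*(273 - 3*(-3))/127 = 2073*(273 + 9)/127 = (2073/127)*282 = 584586/127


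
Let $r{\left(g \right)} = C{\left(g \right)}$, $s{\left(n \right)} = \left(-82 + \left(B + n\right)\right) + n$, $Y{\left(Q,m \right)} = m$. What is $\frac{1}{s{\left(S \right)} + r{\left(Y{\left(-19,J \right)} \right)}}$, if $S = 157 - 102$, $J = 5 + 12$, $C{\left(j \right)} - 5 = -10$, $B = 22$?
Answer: $\frac{1}{45} \approx 0.022222$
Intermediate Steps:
$C{\left(j \right)} = -5$ ($C{\left(j \right)} = 5 - 10 = -5$)
$J = 17$
$S = 55$ ($S = 157 - 102 = 55$)
$s{\left(n \right)} = -60 + 2 n$ ($s{\left(n \right)} = \left(-82 + \left(22 + n\right)\right) + n = \left(-60 + n\right) + n = -60 + 2 n$)
$r{\left(g \right)} = -5$
$\frac{1}{s{\left(S \right)} + r{\left(Y{\left(-19,J \right)} \right)}} = \frac{1}{\left(-60 + 2 \cdot 55\right) - 5} = \frac{1}{\left(-60 + 110\right) - 5} = \frac{1}{50 - 5} = \frac{1}{45}$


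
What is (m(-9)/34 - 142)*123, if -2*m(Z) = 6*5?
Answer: -595689/34 ≈ -17520.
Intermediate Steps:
m(Z) = -15 (m(Z) = -3*5 = -½*30 = -15)
(m(-9)/34 - 142)*123 = (-15/34 - 142)*123 = -4843/34*123 = -595689/34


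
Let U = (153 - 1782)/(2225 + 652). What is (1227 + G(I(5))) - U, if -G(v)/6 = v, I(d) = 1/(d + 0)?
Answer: 5880426/4795 ≈ 1226.4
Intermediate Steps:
I(d) = 1/d
G(v) = -6*v
U = -543/959 (U = -1629/2877 = -1629*1/2877 = -543/959 ≈ -0.56621)
(1227 + G(I(5))) - U = (1227 - 6/5) - 1*(-543/959) = (1227 - 6*⅕) + 543/959 = (1227 - 6/5) + 543/959 = 6129/5 + 543/959 = 5880426/4795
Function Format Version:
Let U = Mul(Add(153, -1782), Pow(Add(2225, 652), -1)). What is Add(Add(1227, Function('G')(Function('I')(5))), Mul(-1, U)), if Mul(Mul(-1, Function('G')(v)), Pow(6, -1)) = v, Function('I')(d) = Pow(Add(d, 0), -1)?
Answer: Rational(5880426, 4795) ≈ 1226.4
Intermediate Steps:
Function('I')(d) = Pow(d, -1)
Function('G')(v) = Mul(-6, v)
U = Rational(-543, 959) (U = Mul(-1629, Pow(2877, -1)) = Mul(-1629, Rational(1, 2877)) = Rational(-543, 959) ≈ -0.56621)
Add(Add(1227, Function('G')(Function('I')(5))), Mul(-1, U)) = Add(Add(1227, Mul(-6, Pow(5, -1))), Mul(-1, Rational(-543, 959))) = Add(Add(1227, Mul(-6, Rational(1, 5))), Rational(543, 959)) = Add(Add(1227, Rational(-6, 5)), Rational(543, 959)) = Add(Rational(6129, 5), Rational(543, 959)) = Rational(5880426, 4795)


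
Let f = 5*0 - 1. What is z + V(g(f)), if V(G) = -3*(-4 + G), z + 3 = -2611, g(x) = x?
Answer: -2599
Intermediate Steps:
f = -1 (f = 0 - 1 = -1)
z = -2614 (z = -3 - 2611 = -2614)
V(G) = 12 - 3*G
z + V(g(f)) = -2614 + (12 - 3*(-1)) = -2614 + (12 + 3) = -2614 + 15 = -2599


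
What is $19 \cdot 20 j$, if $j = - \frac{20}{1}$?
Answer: $-7600$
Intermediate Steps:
$j = -20$ ($j = \left(-20\right) 1 = -20$)
$19 \cdot 20 j = 19 \cdot 20 \left(-20\right) = 380 \left(-20\right) = -7600$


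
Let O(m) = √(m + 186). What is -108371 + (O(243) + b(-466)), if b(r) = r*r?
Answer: 108785 + √429 ≈ 1.0881e+5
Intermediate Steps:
O(m) = √(186 + m)
b(r) = r²
-108371 + (O(243) + b(-466)) = -108371 + (√(186 + 243) + (-466)²) = -108371 + (√429 + 217156) = -108371 + (217156 + √429) = 108785 + √429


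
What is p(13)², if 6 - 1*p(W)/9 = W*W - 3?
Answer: 2073600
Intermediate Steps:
p(W) = 81 - 9*W² (p(W) = 54 - 9*(W*W - 3) = 54 - 9*(W² - 3) = 54 - 9*(-3 + W²) = 54 + (27 - 9*W²) = 81 - 9*W²)
p(13)² = (81 - 9*13²)² = (81 - 9*169)² = (81 - 1521)² = (-1440)² = 2073600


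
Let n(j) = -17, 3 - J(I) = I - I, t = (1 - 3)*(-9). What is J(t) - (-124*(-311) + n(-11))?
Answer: -38544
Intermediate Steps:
t = 18 (t = -2*(-9) = 18)
J(I) = 3 (J(I) = 3 - (I - I) = 3 - 1*0 = 3 + 0 = 3)
J(t) - (-124*(-311) + n(-11)) = 3 - (-124*(-311) - 17) = 3 - (38564 - 17) = 3 - 1*38547 = 3 - 38547 = -38544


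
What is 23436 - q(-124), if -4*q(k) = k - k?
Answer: 23436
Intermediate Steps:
q(k) = 0 (q(k) = -(k - k)/4 = -¼*0 = 0)
23436 - q(-124) = 23436 - 1*0 = 23436 + 0 = 23436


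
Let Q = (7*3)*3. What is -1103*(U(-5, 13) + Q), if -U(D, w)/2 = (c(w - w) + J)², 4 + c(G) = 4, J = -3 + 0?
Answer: -49635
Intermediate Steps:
J = -3
c(G) = 0 (c(G) = -4 + 4 = 0)
Q = 63 (Q = 21*3 = 63)
U(D, w) = -18 (U(D, w) = -2*(0 - 3)² = -2*(-3)² = -2*9 = -18)
-1103*(U(-5, 13) + Q) = -1103*(-18 + 63) = -1103*45 = -49635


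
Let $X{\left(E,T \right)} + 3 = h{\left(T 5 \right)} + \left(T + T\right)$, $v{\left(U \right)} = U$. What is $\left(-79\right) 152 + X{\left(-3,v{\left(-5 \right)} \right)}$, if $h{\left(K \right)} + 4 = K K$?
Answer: $-11400$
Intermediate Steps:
$h{\left(K \right)} = -4 + K^{2}$ ($h{\left(K \right)} = -4 + K K = -4 + K^{2}$)
$X{\left(E,T \right)} = -7 + 2 T + 25 T^{2}$ ($X{\left(E,T \right)} = -3 + \left(\left(-4 + \left(T 5\right)^{2}\right) + \left(T + T\right)\right) = -3 + \left(\left(-4 + \left(5 T\right)^{2}\right) + 2 T\right) = -3 + \left(\left(-4 + 25 T^{2}\right) + 2 T\right) = -3 + \left(-4 + 2 T + 25 T^{2}\right) = -7 + 2 T + 25 T^{2}$)
$\left(-79\right) 152 + X{\left(-3,v{\left(-5 \right)} \right)} = \left(-79\right) 152 + \left(-7 + 2 \left(-5\right) + 25 \left(-5\right)^{2}\right) = -12008 - -608 = -12008 + 608 = -11400$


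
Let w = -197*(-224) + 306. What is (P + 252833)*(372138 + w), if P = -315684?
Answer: -26181966772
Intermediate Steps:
w = 44434 (w = 44128 + 306 = 44434)
(P + 252833)*(372138 + w) = (-315684 + 252833)*(372138 + 44434) = -62851*416572 = -26181966772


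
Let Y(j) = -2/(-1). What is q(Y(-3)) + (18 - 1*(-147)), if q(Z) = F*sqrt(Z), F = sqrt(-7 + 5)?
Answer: 165 + 2*I ≈ 165.0 + 2.0*I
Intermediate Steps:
Y(j) = 2 (Y(j) = -2*(-1) = 2)
F = I*sqrt(2) (F = sqrt(-2) = I*sqrt(2) ≈ 1.4142*I)
q(Z) = I*sqrt(2)*sqrt(Z) (q(Z) = (I*sqrt(2))*sqrt(Z) = I*sqrt(2)*sqrt(Z))
q(Y(-3)) + (18 - 1*(-147)) = I*sqrt(2)*sqrt(2) + (18 - 1*(-147)) = 2*I + (18 + 147) = 2*I + 165 = 165 + 2*I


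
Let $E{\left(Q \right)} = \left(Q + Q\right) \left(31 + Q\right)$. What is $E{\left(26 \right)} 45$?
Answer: $133380$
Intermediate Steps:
$E{\left(Q \right)} = 2 Q \left(31 + Q\right)$
$E{\left(26 \right)} 45 = 2 \cdot 26 \left(31 + 26\right) 45 = 2 \cdot 26 \cdot 57 \cdot 45 = 2964 \cdot 45 = 133380$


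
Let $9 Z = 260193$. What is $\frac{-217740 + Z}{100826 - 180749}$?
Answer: $\frac{566489}{239769} \approx 2.3626$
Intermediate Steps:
$Z = \frac{86731}{3}$ ($Z = \frac{1}{9} \cdot 260193 = \frac{86731}{3} \approx 28910.0$)
$\frac{-217740 + Z}{100826 - 180749} = \frac{-217740 + \frac{86731}{3}}{100826 - 180749} = - \frac{566489}{3 \left(-79923\right)} = \left(- \frac{566489}{3}\right) \left(- \frac{1}{79923}\right) = \frac{566489}{239769}$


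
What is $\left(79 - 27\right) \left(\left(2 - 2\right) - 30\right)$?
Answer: $-1560$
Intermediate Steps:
$\left(79 - 27\right) \left(\left(2 - 2\right) - 30\right) = 52 \left(0 - 30\right) = 52 \left(-30\right) = -1560$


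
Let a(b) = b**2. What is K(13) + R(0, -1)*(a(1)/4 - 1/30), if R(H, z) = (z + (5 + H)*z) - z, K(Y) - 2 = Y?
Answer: 167/12 ≈ 13.917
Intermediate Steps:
K(Y) = 2 + Y
R(H, z) = z*(5 + H) (R(H, z) = (z + z*(5 + H)) - z = z*(5 + H))
K(13) + R(0, -1)*(a(1)/4 - 1/30) = (2 + 13) + (-(5 + 0))*(1**2/4 - 1/30) = 15 + (-1*5)*(1*(1/4) - 1*1/30) = 15 - 5*(1/4 - 1/30) = 15 - 5*13/60 = 15 - 13/12 = 167/12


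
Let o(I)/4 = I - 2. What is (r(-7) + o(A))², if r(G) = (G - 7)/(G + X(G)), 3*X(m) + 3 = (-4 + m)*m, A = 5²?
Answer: 23367556/2809 ≈ 8318.8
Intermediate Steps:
A = 25
X(m) = -1 + m*(-4 + m)/3 (X(m) = -1 + ((-4 + m)*m)/3 = -1 + (m*(-4 + m))/3 = -1 + m*(-4 + m)/3)
o(I) = -8 + 4*I (o(I) = 4*(I - 2) = 4*(-2 + I) = -8 + 4*I)
r(G) = (-7 + G)/(-1 - G/3 + G²/3) (r(G) = (G - 7)/(G + (-1 - 4*G/3 + G²/3)) = (-7 + G)/(-1 - G/3 + G²/3))
(r(-7) + o(A))² = (3*(7 - 1*(-7))/(3 - 7 - 1*(-7)²) + (-8 + 4*25))² = (3*(7 + 7)/(3 - 7 - 1*49) + (-8 + 100))² = (3*14/(3 - 7 - 49) + 92)² = (3*14/(-53) + 92)² = (3*(-1/53)*14 + 92)² = (-42/53 + 92)² = (4834/53)² = 23367556/2809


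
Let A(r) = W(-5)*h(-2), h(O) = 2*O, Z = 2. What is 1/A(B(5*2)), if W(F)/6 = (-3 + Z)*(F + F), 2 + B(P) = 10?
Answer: -1/240 ≈ -0.0041667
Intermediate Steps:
B(P) = 8 (B(P) = -2 + 10 = 8)
W(F) = -12*F (W(F) = 6*((-3 + 2)*(F + F)) = 6*(-2*F) = -12*F)
A(r) = -240 (A(r) = (-12*(-5))*(2*(-2)) = 60*(-4) = -240)
1/A(B(5*2)) = 1/(-240) = -1/240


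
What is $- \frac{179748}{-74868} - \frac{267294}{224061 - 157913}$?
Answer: $- \frac{338408187}{206348686} \approx -1.64$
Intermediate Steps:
$- \frac{179748}{-74868} - \frac{267294}{224061 - 157913} = \left(-179748\right) \left(- \frac{1}{74868}\right) - \frac{267294}{66148} = \frac{14979}{6239} - \frac{133647}{33074} = - \frac{338408187}{206348686}$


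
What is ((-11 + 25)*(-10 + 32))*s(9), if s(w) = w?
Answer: 2772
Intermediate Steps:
((-11 + 25)*(-10 + 32))*s(9) = ((-11 + 25)*(-10 + 32))*9 = (14*22)*9 = 308*9 = 2772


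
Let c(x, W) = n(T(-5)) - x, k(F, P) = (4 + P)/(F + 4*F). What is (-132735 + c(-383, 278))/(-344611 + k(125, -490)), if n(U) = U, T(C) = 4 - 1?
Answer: 82718125/215382361 ≈ 0.38405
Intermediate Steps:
T(C) = 3
k(F, P) = (4 + P)/(5*F) (k(F, P) = (4 + P)/((5*F)) = (4 + P)*(1/(5*F)) = (4 + P)/(5*F))
c(x, W) = 3 - x
(-132735 + c(-383, 278))/(-344611 + k(125, -490)) = (-132735 + (3 - 1*(-383)))/(-344611 + (⅕)*(4 - 490)/125) = (-132735 + (3 + 383))/(-344611 + (⅕)*(1/125)*(-486)) = (-132735 + 386)/(-344611 - 486/625) = -132349/(-215382361/625) = -132349*(-625/215382361) = 82718125/215382361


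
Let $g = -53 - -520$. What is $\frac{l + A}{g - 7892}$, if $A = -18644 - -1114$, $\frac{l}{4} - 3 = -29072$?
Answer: $\frac{44602}{2475} \approx 18.021$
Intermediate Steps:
$l = -116276$ ($l = 12 + 4 \left(-29072\right) = 12 - 116288 = -116276$)
$A = -17530$ ($A = -18644 + 1114 = -17530$)
$g = 467$ ($g = -53 + 520 = 467$)
$\frac{l + A}{g - 7892} = \frac{-116276 - 17530}{467 - 7892} = - \frac{133806}{-7425} = \left(-133806\right) \left(- \frac{1}{7425}\right) = \frac{44602}{2475}$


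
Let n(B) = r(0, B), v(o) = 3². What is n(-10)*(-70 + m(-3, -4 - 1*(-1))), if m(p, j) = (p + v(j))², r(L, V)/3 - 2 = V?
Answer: 816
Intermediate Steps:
r(L, V) = 6 + 3*V
v(o) = 9
n(B) = 6 + 3*B
m(p, j) = (9 + p)² (m(p, j) = (p + 9)² = (9 + p)²)
n(-10)*(-70 + m(-3, -4 - 1*(-1))) = (6 + 3*(-10))*(-70 + (9 - 3)²) = (6 - 30)*(-70 + 6²) = -24*(-70 + 36) = -24*(-34) = 816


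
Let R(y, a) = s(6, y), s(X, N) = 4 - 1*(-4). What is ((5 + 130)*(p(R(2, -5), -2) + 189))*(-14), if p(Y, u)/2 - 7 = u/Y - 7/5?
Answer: -377433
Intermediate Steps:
s(X, N) = 8 (s(X, N) = 4 + 4 = 8)
R(y, a) = 8
p(Y, u) = 56/5 + 2*u/Y (p(Y, u) = 14 + 2*(u/Y - 7/5) = 14 + 2*(-7/5 + u/Y) = 14 + (-14/5 + 2*u/Y) = 56/5 + 2*u/Y)
((5 + 130)*(p(R(2, -5), -2) + 189))*(-14) = ((5 + 130)*((56/5 + 2*(-2)/8) + 189))*(-14) = (135*((56/5 + 2*(-2)*(1/8)) + 189))*(-14) = (135*((56/5 - 1/2) + 189))*(-14) = (135*(107/10 + 189))*(-14) = (135*(1997/10))*(-14) = (53919/2)*(-14) = -377433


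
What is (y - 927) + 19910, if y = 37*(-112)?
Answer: 14839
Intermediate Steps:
y = -4144
(y - 927) + 19910 = (-4144 - 927) + 19910 = -5071 + 19910 = 14839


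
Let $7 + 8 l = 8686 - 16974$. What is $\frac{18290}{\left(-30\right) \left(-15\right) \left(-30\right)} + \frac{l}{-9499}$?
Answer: $- \frac{9127937}{7327800} \approx -1.2457$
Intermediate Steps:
$l = - \frac{8295}{8}$ ($l = - \frac{7}{8} + \frac{8686 - 16974}{8} = - \frac{7}{8} + \frac{1}{8} \left(-8288\right) = - \frac{7}{8} - 1036 = - \frac{8295}{8} \approx -1036.9$)
$\frac{18290}{\left(-30\right) \left(-15\right) \left(-30\right)} + \frac{l}{-9499} = \frac{18290}{\left(-30\right) \left(-15\right) \left(-30\right)} - \frac{8295}{8 \left(-9499\right)} = \frac{18290}{450 \left(-30\right)} - - \frac{1185}{10856} = \frac{18290}{-13500} + \frac{1185}{10856} = 18290 \left(- \frac{1}{13500}\right) + \frac{1185}{10856} = - \frac{1829}{1350} + \frac{1185}{10856} = - \frac{9127937}{7327800}$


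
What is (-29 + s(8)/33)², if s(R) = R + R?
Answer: 885481/1089 ≈ 813.11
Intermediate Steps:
s(R) = 2*R
(-29 + s(8)/33)² = (-29 + (2*8)/33)² = (-29 + 16*(1/33))² = (-29 + 16/33)² = (-941/33)² = 885481/1089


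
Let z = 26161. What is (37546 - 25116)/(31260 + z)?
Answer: 12430/57421 ≈ 0.21647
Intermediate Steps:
(37546 - 25116)/(31260 + z) = (37546 - 25116)/(31260 + 26161) = 12430/57421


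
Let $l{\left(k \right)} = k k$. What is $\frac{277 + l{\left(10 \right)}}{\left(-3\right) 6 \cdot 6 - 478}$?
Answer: $- \frac{377}{586} \approx -0.64334$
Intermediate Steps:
$l{\left(k \right)} = k^{2}$
$\frac{277 + l{\left(10 \right)}}{\left(-3\right) 6 \cdot 6 - 478} = \frac{277 + 10^{2}}{\left(-3\right) 6 \cdot 6 - 478} = \frac{277 + 100}{\left(-18\right) 6 - 478} = \frac{377}{-108 - 478} = \frac{377}{-586} = 377 \left(- \frac{1}{586}\right) = - \frac{377}{586}$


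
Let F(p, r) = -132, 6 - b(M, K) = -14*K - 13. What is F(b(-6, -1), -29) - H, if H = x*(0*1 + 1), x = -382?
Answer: 250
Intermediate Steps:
b(M, K) = 19 + 14*K (b(M, K) = 6 - (-14*K - 13) = 6 - (-13 - 14*K) = 6 + (13 + 14*K) = 19 + 14*K)
H = -382 (H = -382*(0*1 + 1) = -382*(0 + 1) = -382*1 = -382)
F(b(-6, -1), -29) - H = -132 - 1*(-382) = -132 + 382 = 250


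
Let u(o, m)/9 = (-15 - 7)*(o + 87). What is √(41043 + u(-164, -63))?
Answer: √56289 ≈ 237.25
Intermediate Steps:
u(o, m) = -17226 - 198*o (u(o, m) = 9*((-15 - 7)*(o + 87)) = 9*(-22*(87 + o)) = 9*(-1914 - 22*o) = -17226 - 198*o)
√(41043 + u(-164, -63)) = √(41043 + (-17226 - 198*(-164))) = √(41043 + (-17226 + 32472)) = √(41043 + 15246) = √56289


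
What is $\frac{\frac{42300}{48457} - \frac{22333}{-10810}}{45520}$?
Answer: $\frac{1424101}{22057626400} \approx 6.4563 \cdot 10^{-5}$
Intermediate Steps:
$\frac{\frac{42300}{48457} - \frac{22333}{-10810}}{45520} = \left(42300 \cdot \frac{1}{48457} - - \frac{971}{470}\right) \frac{1}{45520} = \left(\frac{900}{1031} + \frac{971}{470}\right) \frac{1}{45520} = \frac{1424101}{484570} \cdot \frac{1}{45520} = \frac{1424101}{22057626400}$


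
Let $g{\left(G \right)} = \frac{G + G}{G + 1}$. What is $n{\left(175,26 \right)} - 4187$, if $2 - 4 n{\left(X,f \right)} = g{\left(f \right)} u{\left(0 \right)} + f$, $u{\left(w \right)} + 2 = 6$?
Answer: $- \frac{113263}{27} \approx -4194.9$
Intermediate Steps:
$u{\left(w \right)} = 4$ ($u{\left(w \right)} = -2 + 6 = 4$)
$g{\left(G \right)} = \frac{2 G}{1 + G}$
$n{\left(X,f \right)} = \frac{1}{2} - \frac{f}{4} - \frac{2 f}{1 + f}$ ($n{\left(X,f \right)} = \frac{1}{2} - \frac{\frac{2 f}{1 + f} 4 + f}{4} = \frac{1}{2} - \frac{\frac{8 f}{1 + f} + f}{4} = \frac{1}{2} - \frac{f + \frac{8 f}{1 + f}}{4} = \frac{1}{2} - \left(\frac{f}{4} + \frac{2 f}{1 + f}\right) = \frac{1}{2} - \frac{f}{4} - \frac{2 f}{1 + f}$)
$n{\left(175,26 \right)} - 4187 = \frac{2 - 26^{2} - 182}{4 \left(1 + 26\right)} - 4187 = \frac{2 - 676 - 182}{4 \cdot 27} - 4187 = \frac{1}{4} \cdot \frac{1}{27} \left(2 - 676 - 182\right) - 4187 = \frac{1}{4} \cdot \frac{1}{27} \left(-856\right) - 4187 = - \frac{214}{27} - 4187 = - \frac{113263}{27}$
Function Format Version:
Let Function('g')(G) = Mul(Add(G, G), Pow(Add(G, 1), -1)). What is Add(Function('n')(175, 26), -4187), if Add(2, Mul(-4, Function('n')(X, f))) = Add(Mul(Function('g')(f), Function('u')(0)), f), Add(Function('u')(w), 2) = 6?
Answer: Rational(-113263, 27) ≈ -4194.9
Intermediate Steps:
Function('u')(w) = 4 (Function('u')(w) = Add(-2, 6) = 4)
Function('g')(G) = Mul(2, G, Pow(Add(1, G), -1)) (Function('g')(G) = Mul(Mul(2, G), Pow(Add(1, G), -1)) = Mul(2, G, Pow(Add(1, G), -1)))
Function('n')(X, f) = Add(Rational(1, 2), Mul(Rational(-1, 4), f), Mul(-2, f, Pow(Add(1, f), -1))) (Function('n')(X, f) = Add(Rational(1, 2), Mul(Rational(-1, 4), Add(Mul(Mul(2, f, Pow(Add(1, f), -1)), 4), f))) = Add(Rational(1, 2), Mul(Rational(-1, 4), Add(Mul(8, f, Pow(Add(1, f), -1)), f))) = Add(Rational(1, 2), Mul(Rational(-1, 4), Add(f, Mul(8, f, Pow(Add(1, f), -1))))) = Add(Rational(1, 2), Add(Mul(Rational(-1, 4), f), Mul(-2, f, Pow(Add(1, f), -1)))) = Add(Rational(1, 2), Mul(Rational(-1, 4), f), Mul(-2, f, Pow(Add(1, f), -1))))
Add(Function('n')(175, 26), -4187) = Add(Mul(Rational(1, 4), Pow(Add(1, 26), -1), Add(2, Mul(-1, Pow(26, 2)), Mul(-7, 26))), -4187) = Add(Mul(Rational(1, 4), Pow(27, -1), Add(2, Mul(-1, 676), -182)), -4187) = Add(Mul(Rational(1, 4), Rational(1, 27), Add(2, -676, -182)), -4187) = Add(Mul(Rational(1, 4), Rational(1, 27), -856), -4187) = Add(Rational(-214, 27), -4187) = Rational(-113263, 27)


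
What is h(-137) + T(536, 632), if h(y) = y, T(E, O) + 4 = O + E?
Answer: 1027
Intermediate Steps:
T(E, O) = -4 + E + O (T(E, O) = -4 + (O + E) = -4 + (E + O) = -4 + E + O)
h(-137) + T(536, 632) = -137 + (-4 + 536 + 632) = -137 + 1164 = 1027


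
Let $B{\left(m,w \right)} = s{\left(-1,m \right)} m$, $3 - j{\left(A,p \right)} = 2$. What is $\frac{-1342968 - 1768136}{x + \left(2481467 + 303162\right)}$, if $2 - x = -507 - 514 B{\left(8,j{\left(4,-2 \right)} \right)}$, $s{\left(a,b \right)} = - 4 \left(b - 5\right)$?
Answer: $- \frac{1555552}{1367897} \approx -1.1372$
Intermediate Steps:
$s{\left(a,b \right)} = 20 - 4 b$ ($s{\left(a,b \right)} = - 4 \left(-5 + b\right) = 20 - 4 b$)
$j{\left(A,p \right)} = 1$ ($j{\left(A,p \right)} = 3 - 2 = 1$)
$B{\left(m,w \right)} = m \left(20 - 4 m\right)$ ($B{\left(m,w \right)} = \left(20 - 4 m\right) m = m \left(20 - 4 m\right)$)
$x = -48835$ ($x = 2 - \left(-507 - 514 \cdot 4 \cdot 8 \left(5 - 8\right)\right) = 2 - \left(-507 - 514 \cdot 4 \cdot 8 \left(-3\right)\right) = 2 - \left(-507 - -49344\right) = 2 - \left(-507 + 49344\right) = 2 - 48837 = -48835$)
$\frac{-1342968 - 1768136}{x + \left(2481467 + 303162\right)} = \frac{-1342968 - 1768136}{-48835 + \left(2481467 + 303162\right)} = - \frac{3111104}{-48835 + 2784629} = - \frac{3111104}{2735794} = \left(-3111104\right) \frac{1}{2735794} = - \frac{1555552}{1367897}$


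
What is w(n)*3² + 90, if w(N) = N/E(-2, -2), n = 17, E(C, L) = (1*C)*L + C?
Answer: 333/2 ≈ 166.50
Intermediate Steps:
E(C, L) = C + C*L (E(C, L) = C*L + C = C + C*L)
w(N) = N/2 (w(N) = N/((-2*(1 - 2))) = N/((-2*(-1))) = N/2)
w(n)*3² + 90 = ((½)*17)*3² + 90 = (17/2)*9 + 90 = 153/2 + 90 = 333/2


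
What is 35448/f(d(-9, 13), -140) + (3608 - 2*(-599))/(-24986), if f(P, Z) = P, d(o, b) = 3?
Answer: 147614885/12493 ≈ 11816.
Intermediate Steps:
35448/f(d(-9, 13), -140) + (3608 - 2*(-599))/(-24986) = 35448/3 + (3608 - 2*(-599))/(-24986) = 35448*(⅓) + (3608 - 1*(-1198))*(-1/24986) = 11816 + (3608 + 1198)*(-1/24986) = 11816 + 4806*(-1/24986) = 11816 - 2403/12493 = 147614885/12493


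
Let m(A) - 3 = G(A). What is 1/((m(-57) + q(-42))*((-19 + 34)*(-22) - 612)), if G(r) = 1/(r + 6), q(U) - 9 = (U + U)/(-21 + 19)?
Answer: -17/864442 ≈ -1.9666e-5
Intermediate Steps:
q(U) = 9 - U (q(U) = 9 + (U + U)/(-21 + 19) = 9 + (2*U)/(-2) = 9 + (2*U)*(-½) = 9 - U)
G(r) = 1/(6 + r)
m(A) = 3 + 1/(6 + A)
1/((m(-57) + q(-42))*((-19 + 34)*(-22) - 612)) = 1/(((19 + 3*(-57))/(6 - 57) + (9 - 1*(-42)))*((-19 + 34)*(-22) - 612)) = 1/(((19 - 171)/(-51) + (9 + 42))*(15*(-22) - 612)) = 1/((-1/51*(-152) + 51)*(-330 - 612)) = 1/((152/51 + 51)*(-942)) = 1/((2753/51)*(-942)) = 1/(-864442/17) = -17/864442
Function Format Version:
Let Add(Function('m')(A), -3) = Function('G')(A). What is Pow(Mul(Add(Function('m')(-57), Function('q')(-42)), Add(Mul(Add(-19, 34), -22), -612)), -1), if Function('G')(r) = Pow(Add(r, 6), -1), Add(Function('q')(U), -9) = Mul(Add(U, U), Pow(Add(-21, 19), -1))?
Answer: Rational(-17, 864442) ≈ -1.9666e-5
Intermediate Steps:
Function('q')(U) = Add(9, Mul(-1, U)) (Function('q')(U) = Add(9, Mul(Add(U, U), Pow(Add(-21, 19), -1))) = Add(9, Mul(Mul(2, U), Pow(-2, -1))) = Add(9, Mul(Mul(2, U), Rational(-1, 2))) = Add(9, Mul(-1, U)))
Function('G')(r) = Pow(Add(6, r), -1)
Function('m')(A) = Add(3, Pow(Add(6, A), -1))
Pow(Mul(Add(Function('m')(-57), Function('q')(-42)), Add(Mul(Add(-19, 34), -22), -612)), -1) = Pow(Mul(Add(Mul(Pow(Add(6, -57), -1), Add(19, Mul(3, -57))), Add(9, Mul(-1, -42))), Add(Mul(Add(-19, 34), -22), -612)), -1) = Pow(Mul(Add(Mul(Pow(-51, -1), Add(19, -171)), Add(9, 42)), Add(Mul(15, -22), -612)), -1) = Pow(Mul(Add(Mul(Rational(-1, 51), -152), 51), Add(-330, -612)), -1) = Pow(Mul(Add(Rational(152, 51), 51), -942), -1) = Pow(Mul(Rational(2753, 51), -942), -1) = Pow(Rational(-864442, 17), -1) = Rational(-17, 864442)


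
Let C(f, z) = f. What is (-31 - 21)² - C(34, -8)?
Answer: 2670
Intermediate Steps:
(-31 - 21)² - C(34, -8) = (-31 - 21)² - 1*34 = (-52)² - 34 = 2704 - 34 = 2670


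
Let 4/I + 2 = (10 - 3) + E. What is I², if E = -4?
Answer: 16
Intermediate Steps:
I = 4 (I = 4/(-2 + ((10 - 3) - 4)) = 4/(-2 + (7 - 4)) = 4/(-2 + 3) = 4/1 = 4*1 = 4)
I² = 4² = 16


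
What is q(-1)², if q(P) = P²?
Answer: 1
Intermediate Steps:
q(-1)² = ((-1)²)² = 1² = 1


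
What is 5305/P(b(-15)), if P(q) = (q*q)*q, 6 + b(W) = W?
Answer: -5305/9261 ≈ -0.57283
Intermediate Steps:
b(W) = -6 + W
P(q) = q³ (P(q) = q²*q = q³)
5305/P(b(-15)) = 5305/((-6 - 15)³) = 5305/((-21)³) = 5305/(-9261) = 5305*(-1/9261) = -5305/9261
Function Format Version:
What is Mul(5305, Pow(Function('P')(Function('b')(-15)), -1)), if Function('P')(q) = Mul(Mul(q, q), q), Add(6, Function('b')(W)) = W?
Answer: Rational(-5305, 9261) ≈ -0.57283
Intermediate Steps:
Function('b')(W) = Add(-6, W)
Function('P')(q) = Pow(q, 3) (Function('P')(q) = Mul(Pow(q, 2), q) = Pow(q, 3))
Mul(5305, Pow(Function('P')(Function('b')(-15)), -1)) = Mul(5305, Pow(Pow(Add(-6, -15), 3), -1)) = Mul(5305, Pow(Pow(-21, 3), -1)) = Mul(5305, Pow(-9261, -1)) = Mul(5305, Rational(-1, 9261)) = Rational(-5305, 9261)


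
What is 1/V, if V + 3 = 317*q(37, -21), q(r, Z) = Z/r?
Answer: -37/6768 ≈ -0.0054669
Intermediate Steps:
V = -6768/37 (V = -3 + 317*(-21/37) = -3 - 6657/37 = -6768/37 ≈ -182.92)
1/V = 1/(-6768/37) = -37/6768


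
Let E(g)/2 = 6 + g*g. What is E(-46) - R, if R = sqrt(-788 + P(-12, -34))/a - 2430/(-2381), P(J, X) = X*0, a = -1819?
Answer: 10102534/2381 + 2*I*sqrt(197)/1819 ≈ 4243.0 + 0.015432*I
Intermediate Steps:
P(J, X) = 0
E(g) = 12 + 2*g**2 (E(g) = 2*(6 + g*g) = 2*(6 + g**2) = 12 + 2*g**2)
R = 2430/2381 - 2*I*sqrt(197)/1819 (R = sqrt(-788 + 0)/(-1819) - 2430/(-2381) = sqrt(-788)*(-1/1819) - 2430*(-1/2381) = (2*I*sqrt(197))*(-1/1819) + 2430/2381 = -2*I*sqrt(197)/1819 + 2430/2381 = 2430/2381 - 2*I*sqrt(197)/1819 ≈ 1.0206 - 0.015432*I)
E(-46) - R = (12 + 2*(-46)**2) - (2430/2381 - 2*I*sqrt(197)/1819) = (12 + 2*2116) + (-2430/2381 + 2*I*sqrt(197)/1819) = (12 + 4232) + (-2430/2381 + 2*I*sqrt(197)/1819) = 4244 + (-2430/2381 + 2*I*sqrt(197)/1819) = 10102534/2381 + 2*I*sqrt(197)/1819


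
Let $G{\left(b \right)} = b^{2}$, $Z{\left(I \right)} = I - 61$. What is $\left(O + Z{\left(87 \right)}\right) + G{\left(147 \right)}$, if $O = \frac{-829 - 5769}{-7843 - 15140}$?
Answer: $\frac{497243803}{22983} \approx 21635.0$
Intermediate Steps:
$Z{\left(I \right)} = -61 + I$ ($Z{\left(I \right)} = I - 61 = -61 + I$)
$O = \frac{6598}{22983}$ ($O = - \frac{6598}{-22983} = \left(-6598\right) \left(- \frac{1}{22983}\right) = \frac{6598}{22983} \approx 0.28708$)
$\left(O + Z{\left(87 \right)}\right) + G{\left(147 \right)} = \left(\frac{6598}{22983} + \left(-61 + 87\right)\right) + 147^{2} = \left(\frac{6598}{22983} + 26\right) + 21609 = \frac{604156}{22983} + 21609 = \frac{497243803}{22983}$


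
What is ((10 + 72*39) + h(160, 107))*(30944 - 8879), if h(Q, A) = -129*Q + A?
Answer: -390881475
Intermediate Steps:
h(Q, A) = A - 129*Q
((10 + 72*39) + h(160, 107))*(30944 - 8879) = ((10 + 72*39) + (107 - 129*160))*(30944 - 8879) = ((10 + 2808) + (107 - 20640))*22065 = (2818 - 20533)*22065 = -17715*22065 = -390881475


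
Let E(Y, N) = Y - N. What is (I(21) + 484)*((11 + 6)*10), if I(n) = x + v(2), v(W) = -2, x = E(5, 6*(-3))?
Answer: 85850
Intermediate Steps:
x = 23 (x = 5 - 6*(-3) = 5 - 1*(-18) = 5 + 18 = 23)
I(n) = 21 (I(n) = 23 - 2 = 21)
(I(21) + 484)*((11 + 6)*10) = (21 + 484)*((11 + 6)*10) = 505*(17*10) = 505*170 = 85850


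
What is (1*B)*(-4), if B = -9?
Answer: 36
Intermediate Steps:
(1*B)*(-4) = (1*(-9))*(-4) = -9*(-4) = 36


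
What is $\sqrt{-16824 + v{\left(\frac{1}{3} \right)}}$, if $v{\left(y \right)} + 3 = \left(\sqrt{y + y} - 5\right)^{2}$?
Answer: $\frac{\sqrt{-151443 + \left(15 - \sqrt{6}\right)^{2}}}{3} \approx 129.65 i$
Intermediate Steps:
$v{\left(y \right)} = -3 + \left(-5 + \sqrt{2} \sqrt{y}\right)^{2}$ ($v{\left(y \right)} = -3 + \left(\sqrt{y + y} - 5\right)^{2} = -3 + \left(\sqrt{2 y} - 5\right)^{2} = -3 + \left(\sqrt{2} \sqrt{y} - 5\right)^{2} = -3 + \left(-5 + \sqrt{2} \sqrt{y}\right)^{2}$)
$\sqrt{-16824 + v{\left(\frac{1}{3} \right)}} = \sqrt{-16824 - \left(3 - \left(-5 + \sqrt{2} \sqrt{\frac{1}{3}}\right)^{2}\right)} = \sqrt{-16824 - \left(3 - \left(-5 + \frac{\sqrt{2}}{\sqrt{3}}\right)^{2}\right)} = \sqrt{-16824 - \left(3 - \left(-5 + \sqrt{2} \frac{\sqrt{3}}{3}\right)^{2}\right)} = \sqrt{-16824 - \left(3 - \left(-5 + \frac{\sqrt{6}}{3}\right)^{2}\right)} = \sqrt{-16827 + \left(-5 + \frac{\sqrt{6}}{3}\right)^{2}}$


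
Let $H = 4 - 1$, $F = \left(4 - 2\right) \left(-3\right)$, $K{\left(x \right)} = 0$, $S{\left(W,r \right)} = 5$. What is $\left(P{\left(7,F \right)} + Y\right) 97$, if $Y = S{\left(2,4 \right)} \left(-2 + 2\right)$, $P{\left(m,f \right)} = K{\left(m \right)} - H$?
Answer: $-291$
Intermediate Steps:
$F = -6$ ($F = 2 \left(-3\right) = -6$)
$H = 3$ ($H = 4 - 1 = 3$)
$P{\left(m,f \right)} = -3$ ($P{\left(m,f \right)} = 0 - 3 = -3$)
$Y = 0$ ($Y = 5 \left(-2 + 2\right) = 5 \cdot 0 = 0$)
$\left(P{\left(7,F \right)} + Y\right) 97 = \left(-3 + 0\right) 97 = \left(-3\right) 97 = -291$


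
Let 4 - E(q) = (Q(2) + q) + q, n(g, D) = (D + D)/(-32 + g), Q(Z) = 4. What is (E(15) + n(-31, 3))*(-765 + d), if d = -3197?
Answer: 357712/3 ≈ 1.1924e+5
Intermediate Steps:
n(g, D) = 2*D/(-32 + g) (n(g, D) = (2*D)/(-32 + g) = 2*D/(-32 + g))
E(q) = -2*q (E(q) = 4 - ((4 + q) + q) = 4 - (4 + 2*q) = 4 + (-4 - 2*q) = -2*q)
(E(15) + n(-31, 3))*(-765 + d) = (-2*15 + 2*3/(-32 - 31))*(-765 - 3197) = (-30 + 2*3/(-63))*(-3962) = (-30 + 2*3*(-1/63))*(-3962) = (-30 - 2/21)*(-3962) = -632/21*(-3962) = 357712/3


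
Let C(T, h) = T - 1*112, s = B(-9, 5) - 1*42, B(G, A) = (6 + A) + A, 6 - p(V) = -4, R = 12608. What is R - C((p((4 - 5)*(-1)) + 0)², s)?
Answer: 12620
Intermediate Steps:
p(V) = 10 (p(V) = 6 - 1*(-4) = 6 + 4 = 10)
B(G, A) = 6 + 2*A
s = -26 (s = (6 + 2*5) - 1*42 = (6 + 10) - 42 = 16 - 42 = -26)
C(T, h) = -112 + T (C(T, h) = T - 112 = -112 + T)
R - C((p((4 - 5)*(-1)) + 0)², s) = 12608 - (-112 + (10 + 0)²) = 12608 - (-112 + 10²) = 12608 - (-112 + 100) = 12608 - 1*(-12) = 12608 + 12 = 12620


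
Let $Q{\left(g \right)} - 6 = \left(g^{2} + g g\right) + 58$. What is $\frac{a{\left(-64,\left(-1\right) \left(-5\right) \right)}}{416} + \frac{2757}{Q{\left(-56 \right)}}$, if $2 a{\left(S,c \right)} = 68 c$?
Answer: $\frac{23167}{27456} \approx 0.84379$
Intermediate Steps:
$a{\left(S,c \right)} = 34 c$ ($a{\left(S,c \right)} = \frac{68 c}{2} = 34 c$)
$Q{\left(g \right)} = 64 + 2 g^{2}$ ($Q{\left(g \right)} = 6 + \left(\left(g^{2} + g g\right) + 58\right) = 6 + \left(\left(g^{2} + g^{2}\right) + 58\right) = 6 + \left(2 g^{2} + 58\right) = 6 + \left(58 + 2 g^{2}\right) = 64 + 2 g^{2}$)
$\frac{a{\left(-64,\left(-1\right) \left(-5\right) \right)}}{416} + \frac{2757}{Q{\left(-56 \right)}} = \frac{34 \left(\left(-1\right) \left(-5\right)\right)}{416} + \frac{2757}{64 + 2 \left(-56\right)^{2}} = 34 \cdot 5 \cdot \frac{1}{416} + \frac{2757}{64 + 2 \cdot 3136} = 170 \cdot \frac{1}{416} + \frac{2757}{64 + 6272} = \frac{85}{208} + \frac{2757}{6336} = \frac{85}{208} + 2757 \cdot \frac{1}{6336} = \frac{85}{208} + \frac{919}{2112} = \frac{23167}{27456}$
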